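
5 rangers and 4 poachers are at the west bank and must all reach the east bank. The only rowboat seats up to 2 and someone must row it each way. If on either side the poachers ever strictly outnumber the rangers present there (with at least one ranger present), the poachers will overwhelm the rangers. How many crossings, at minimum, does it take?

15

Counting alone: each trip to the east bank takes at most 2 across and each return brings at least 1 back, so after t trips out (and t−1 returns) at most 2t − (t−1) of the 9 are across; that first reaches 9 at t = 8, so at least 15 crossings are needed.
The plan below uses exactly 15 crossings, so it is optimal:
1. 2 poachers → the east bank.  (the west bank: 5R 2P; the east bank: 0R 2P)
2. 1 poacher ← the west bank.  (the west bank: 5R 3P; the east bank: 0R 1P)
3. 2 poachers → the east bank.  (the west bank: 5R 1P; the east bank: 0R 3P)
4. 1 poacher ← the west bank.  (the west bank: 5R 2P; the east bank: 0R 2P)
5. 2 rangers → the east bank.  (the west bank: 3R 2P; the east bank: 2R 2P)
6. 1 poacher ← the west bank.  (the west bank: 3R 3P; the east bank: 2R 1P)
7. 1 ranger and 1 poacher → the east bank.  (the west bank: 2R 2P; the east bank: 3R 2P)
8. 1 ranger ← the west bank.  (the west bank: 3R 2P; the east bank: 2R 2P)
9. 1 ranger and 1 poacher → the east bank.  (the west bank: 2R 1P; the east bank: 3R 3P)
10. 1 poacher ← the west bank.  (the west bank: 2R 2P; the east bank: 3R 2P)
11. 1 ranger and 1 poacher → the east bank.  (the west bank: 1R 1P; the east bank: 4R 3P)
12. 1 ranger ← the west bank.  (the west bank: 2R 1P; the east bank: 3R 3P)
13. 1 ranger and 1 poacher → the east bank.  (the west bank: 1R 0P; the east bank: 4R 4P)
14. 1 poacher ← the west bank.  (the west bank: 1R 1P; the east bank: 4R 3P)
15. 1 ranger and 1 poacher → the east bank.  (the west bank: 0R 0P; the east bank: 5R 4P)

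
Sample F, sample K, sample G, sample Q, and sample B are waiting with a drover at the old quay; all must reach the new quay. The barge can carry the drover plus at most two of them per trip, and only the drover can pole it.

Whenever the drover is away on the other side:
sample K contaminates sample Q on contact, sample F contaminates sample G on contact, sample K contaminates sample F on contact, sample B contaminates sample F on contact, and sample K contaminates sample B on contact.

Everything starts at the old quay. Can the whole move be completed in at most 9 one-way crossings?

Yes

Yes — this plan uses 7 crossings (≤ 9):
1. Drover goes to the new quay with sample F and sample K.
2. Drover goes back to the old quay with sample F.
3. Drover goes to the new quay with sample F and sample G.
4. Drover goes back to the old quay with sample F.
5. Drover goes to the new quay with sample B and sample Q.
6. Drover goes back to the old quay with sample K.
7. Drover goes to the new quay with sample F and sample K.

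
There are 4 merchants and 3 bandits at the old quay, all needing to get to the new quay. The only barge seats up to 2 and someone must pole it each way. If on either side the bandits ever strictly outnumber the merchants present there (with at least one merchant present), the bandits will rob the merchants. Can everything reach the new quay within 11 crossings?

Yes

Yes — this plan uses 11 crossings (≤ 11):
1. 2 bandits → the new quay.  (the old quay: 4M 1B; the new quay: 0M 2B)
2. 1 bandit ← the old quay.  (the old quay: 4M 2B; the new quay: 0M 1B)
3. 2 bandits → the new quay.  (the old quay: 4M 0B; the new quay: 0M 3B)
4. 1 bandit ← the old quay.  (the old quay: 4M 1B; the new quay: 0M 2B)
5. 2 merchants → the new quay.  (the old quay: 2M 1B; the new quay: 2M 2B)
6. 1 bandit ← the old quay.  (the old quay: 2M 2B; the new quay: 2M 1B)
7. 1 merchant and 1 bandit → the new quay.  (the old quay: 1M 1B; the new quay: 3M 2B)
8. 1 merchant ← the old quay.  (the old quay: 2M 1B; the new quay: 2M 2B)
9. 1 merchant and 1 bandit → the new quay.  (the old quay: 1M 0B; the new quay: 3M 3B)
10. 1 bandit ← the old quay.  (the old quay: 1M 1B; the new quay: 3M 2B)
11. 1 merchant and 1 bandit → the new quay.  (the old quay: 0M 0B; the new quay: 4M 3B)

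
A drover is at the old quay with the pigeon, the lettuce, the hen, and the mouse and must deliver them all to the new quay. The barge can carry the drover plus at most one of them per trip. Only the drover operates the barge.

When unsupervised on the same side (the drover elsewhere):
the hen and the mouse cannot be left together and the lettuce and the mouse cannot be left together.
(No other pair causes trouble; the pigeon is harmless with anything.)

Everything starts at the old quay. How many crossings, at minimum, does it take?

Counting alone: the drover can take at most 1 across per trip to the new quay, so moving all 4 needs at least 4 loaded trips out, with a return between consecutive ones — at least 7 crossings.
The safety rule pushes this higher. Following every safe sequence of crossings, the most of the 4 that can be at the new quay as the barge arrives there on crossing 7 is 3 — never all 4.
So no plan with fewer than 9 crossings exists, and this one achieves 9:
1. Drover goes to the new quay with the mouse.
2. Drover goes back to the old quay alone.
3. Drover goes to the new quay with the pigeon.
4. Drover goes back to the old quay alone.
5. Drover goes to the new quay with the lettuce.
6. Drover goes back to the old quay with the mouse.
7. Drover goes to the new quay with the hen.
8. Drover goes back to the old quay alone.
9. Drover goes to the new quay with the mouse.

9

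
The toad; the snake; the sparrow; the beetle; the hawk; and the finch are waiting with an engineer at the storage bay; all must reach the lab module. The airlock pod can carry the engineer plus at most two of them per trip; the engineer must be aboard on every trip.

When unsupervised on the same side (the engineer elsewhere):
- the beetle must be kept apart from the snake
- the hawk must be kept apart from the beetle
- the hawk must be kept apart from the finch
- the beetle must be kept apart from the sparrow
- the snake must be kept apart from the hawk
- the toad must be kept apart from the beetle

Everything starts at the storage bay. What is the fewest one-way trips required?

9

Counting alone: the engineer can take at most 2 across per trip to the lab module, so moving all 6 needs at least 3 loaded trips out, with a return between consecutive ones — at least 5 crossings.
The safety rule pushes this higher. Following every safe sequence of crossings, the most of the 6 that can be at the lab module as the airlock pod arrives there on crossings 5, 7 is 4, 5 respectively — never all 6.
So no plan with fewer than 9 crossings exists, and this one achieves 9:
1. Engineer goes to the lab module with the beetle and the hawk.
2. Engineer goes back to the storage bay with the beetle.
3. Engineer goes to the lab module with the beetle and the toad.
4. Engineer goes back to the storage bay with the beetle.
5. Engineer goes to the lab module with the snake and the sparrow.
6. Engineer goes back to the storage bay with the snake.
7. Engineer goes to the lab module with the finch and the snake.
8. Engineer goes back to the storage bay with the hawk.
9. Engineer goes to the lab module with the beetle and the hawk.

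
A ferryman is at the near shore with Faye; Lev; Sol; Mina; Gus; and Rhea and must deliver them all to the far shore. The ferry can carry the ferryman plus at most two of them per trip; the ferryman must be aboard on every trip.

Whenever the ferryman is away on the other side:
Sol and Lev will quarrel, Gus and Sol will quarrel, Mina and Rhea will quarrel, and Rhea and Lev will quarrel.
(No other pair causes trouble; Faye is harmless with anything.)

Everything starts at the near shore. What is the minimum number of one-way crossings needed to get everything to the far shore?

7

Counting alone: the ferryman can take at most 2 across per trip to the far shore, so moving all 6 needs at least 3 loaded trips out, with a return between consecutive ones — at least 5 crossings.
The safety rule pushes this higher. Following every safe sequence of crossings, the most of the 6 that can be at the far shore as the ferry arrives there on crossing 5 is 5 — never all 6.
So no plan with fewer than 7 crossings exists, and this one achieves 7:
1. Ferryman goes to the far shore with Rhea and Sol.
2. Ferryman goes back to the near shore alone.
3. Ferryman goes to the far shore with Faye and Lev.
4. Ferryman goes back to the near shore with Rhea and Sol.
5. Ferryman goes to the far shore with Gus and Mina.
6. Ferryman goes back to the near shore alone.
7. Ferryman goes to the far shore with Rhea and Sol.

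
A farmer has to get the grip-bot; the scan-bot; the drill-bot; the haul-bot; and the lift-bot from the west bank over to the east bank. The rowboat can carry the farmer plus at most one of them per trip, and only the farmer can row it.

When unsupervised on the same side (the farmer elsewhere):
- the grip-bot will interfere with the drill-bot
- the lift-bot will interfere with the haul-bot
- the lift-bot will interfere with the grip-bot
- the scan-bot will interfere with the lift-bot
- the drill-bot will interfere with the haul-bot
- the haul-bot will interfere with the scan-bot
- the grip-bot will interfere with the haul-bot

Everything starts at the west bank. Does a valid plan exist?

No

Whatever the first load, the items left behind include a forbidden pair without the farmer. No opening move is safe, so no plan exists.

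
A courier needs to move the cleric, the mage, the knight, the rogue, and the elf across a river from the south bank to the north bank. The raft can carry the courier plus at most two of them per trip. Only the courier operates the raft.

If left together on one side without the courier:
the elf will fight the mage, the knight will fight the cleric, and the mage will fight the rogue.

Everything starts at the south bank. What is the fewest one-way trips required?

Counting alone: the courier can take at most 2 across per trip to the north bank, so moving all 5 needs at least 3 loaded trips out, with a return between consecutive ones — at least 5 crossings.
The plan below uses exactly 5 crossings, so it is optimal:
1. Courier goes to the north bank with the cleric and the mage.  [the south bank: the elf, the knight, the rogue | the north bank: the cleric, the mage]
2. Courier goes back to the south bank alone.  [the south bank: the elf, the knight, the rogue | the north bank: the cleric, the mage]
3. Courier goes to the north bank with the elf and the rogue.  [the south bank: the knight | the north bank: the cleric, the elf, the mage, the rogue]
4. Courier goes back to the south bank with the mage.  [the south bank: the knight, the mage | the north bank: the cleric, the elf, the rogue]
5. Courier goes to the north bank with the knight and the mage.  [the south bank: — | the north bank: the cleric, the elf, the knight, the mage, the rogue]

5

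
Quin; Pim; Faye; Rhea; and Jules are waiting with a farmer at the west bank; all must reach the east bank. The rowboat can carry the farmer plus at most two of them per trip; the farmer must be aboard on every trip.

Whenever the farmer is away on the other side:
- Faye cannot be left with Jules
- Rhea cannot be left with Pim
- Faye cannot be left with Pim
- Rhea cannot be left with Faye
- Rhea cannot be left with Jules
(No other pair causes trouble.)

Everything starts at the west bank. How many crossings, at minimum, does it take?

7

Counting alone: the farmer can take at most 2 across per trip to the east bank, so moving all 5 needs at least 3 loaded trips out, with a return between consecutive ones — at least 5 crossings.
The safety rule pushes this higher. Following every safe sequence of crossings, the most of the 5 that can be at the east bank as the rowboat arrives there on crossing 5 is 4 — never all 5.
So no plan with fewer than 7 crossings exists, and this one achieves 7:
1. Farmer goes to the east bank with Faye and Rhea.
2. Farmer goes back to the west bank with Faye.
3. Farmer goes to the east bank with Faye and Quin.
4. Farmer goes back to the west bank with Faye.
5. Farmer goes to the east bank with Jules and Pim.
6. Farmer goes back to the west bank with Rhea.
7. Farmer goes to the east bank with Faye and Rhea.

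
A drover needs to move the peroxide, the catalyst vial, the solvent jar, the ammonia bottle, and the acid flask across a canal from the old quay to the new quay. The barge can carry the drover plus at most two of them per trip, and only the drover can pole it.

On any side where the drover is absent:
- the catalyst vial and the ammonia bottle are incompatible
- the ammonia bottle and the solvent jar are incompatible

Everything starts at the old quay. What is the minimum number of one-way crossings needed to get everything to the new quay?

Counting alone: the drover can take at most 2 across per trip to the new quay, so moving all 5 needs at least 3 loaded trips out, with a return between consecutive ones — at least 5 crossings.
The plan below uses exactly 5 crossings, so it is optimal:
1. Drover goes to the new quay with the ammonia bottle.  [the old quay: the acid flask, the catalyst vial, the peroxide, the solvent jar | the new quay: the ammonia bottle]
2. Drover goes back to the old quay alone.  [the old quay: the acid flask, the catalyst vial, the peroxide, the solvent jar | the new quay: the ammonia bottle]
3. Drover goes to the new quay with the acid flask and the peroxide.  [the old quay: the catalyst vial, the solvent jar | the new quay: the acid flask, the ammonia bottle, the peroxide]
4. Drover goes back to the old quay alone.  [the old quay: the catalyst vial, the solvent jar | the new quay: the acid flask, the ammonia bottle, the peroxide]
5. Drover goes to the new quay with the catalyst vial and the solvent jar.  [the old quay: — | the new quay: the acid flask, the ammonia bottle, the catalyst vial, the peroxide, the solvent jar]

5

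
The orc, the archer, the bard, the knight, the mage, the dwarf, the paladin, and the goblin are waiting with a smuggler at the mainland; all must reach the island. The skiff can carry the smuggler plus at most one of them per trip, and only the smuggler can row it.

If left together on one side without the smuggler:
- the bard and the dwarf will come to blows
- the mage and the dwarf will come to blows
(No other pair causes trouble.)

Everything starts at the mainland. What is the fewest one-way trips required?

17

Counting alone: the smuggler can take at most 1 across per trip to the island, so moving all 8 needs at least 8 loaded trips out, with a return between consecutive ones — at least 15 crossings.
The safety rule pushes this higher. Following every safe sequence of crossings, the most of the 8 that can be at the island as the skiff arrives there on crossing 15 is 7 — never all 8.
So no plan with fewer than 17 crossings exists, and this one achieves 17:
1. Smuggler goes to the island with the dwarf.  [the mainland: the archer, the bard, the goblin, the knight, the mage, the orc, the paladin | the island: the dwarf]
2. Smuggler goes back to the mainland alone.  [the mainland: the archer, the bard, the goblin, the knight, the mage, the orc, the paladin | the island: the dwarf]
3. Smuggler goes to the island with the orc.  [the mainland: the archer, the bard, the goblin, the knight, the mage, the paladin | the island: the dwarf, the orc]
4. Smuggler goes back to the mainland alone.  [the mainland: the archer, the bard, the goblin, the knight, the mage, the paladin | the island: the dwarf, the orc]
5. Smuggler goes to the island with the archer.  [the mainland: the bard, the goblin, the knight, the mage, the paladin | the island: the archer, the dwarf, the orc]
6. Smuggler goes back to the mainland alone.  [the mainland: the bard, the goblin, the knight, the mage, the paladin | the island: the archer, the dwarf, the orc]
7. Smuggler goes to the island with the bard.  [the mainland: the goblin, the knight, the mage, the paladin | the island: the archer, the bard, the dwarf, the orc]
8. Smuggler goes back to the mainland with the dwarf.  [the mainland: the dwarf, the goblin, the knight, the mage, the paladin | the island: the archer, the bard, the orc]
9. Smuggler goes to the island with the mage.  [the mainland: the dwarf, the goblin, the knight, the paladin | the island: the archer, the bard, the mage, the orc]
10. Smuggler goes back to the mainland alone.  [the mainland: the dwarf, the goblin, the knight, the paladin | the island: the archer, the bard, the mage, the orc]
11. Smuggler goes to the island with the knight.  [the mainland: the dwarf, the goblin, the paladin | the island: the archer, the bard, the knight, the mage, the orc]
12. Smuggler goes back to the mainland alone.  [the mainland: the dwarf, the goblin, the paladin | the island: the archer, the bard, the knight, the mage, the orc]
13. Smuggler goes to the island with the paladin.  [the mainland: the dwarf, the goblin | the island: the archer, the bard, the knight, the mage, the orc, the paladin]
14. Smuggler goes back to the mainland alone.  [the mainland: the dwarf, the goblin | the island: the archer, the bard, the knight, the mage, the orc, the paladin]
15. Smuggler goes to the island with the goblin.  [the mainland: the dwarf | the island: the archer, the bard, the goblin, the knight, the mage, the orc, the paladin]
16. Smuggler goes back to the mainland alone.  [the mainland: the dwarf | the island: the archer, the bard, the goblin, the knight, the mage, the orc, the paladin]
17. Smuggler goes to the island with the dwarf.  [the mainland: — | the island: the archer, the bard, the dwarf, the goblin, the knight, the mage, the orc, the paladin]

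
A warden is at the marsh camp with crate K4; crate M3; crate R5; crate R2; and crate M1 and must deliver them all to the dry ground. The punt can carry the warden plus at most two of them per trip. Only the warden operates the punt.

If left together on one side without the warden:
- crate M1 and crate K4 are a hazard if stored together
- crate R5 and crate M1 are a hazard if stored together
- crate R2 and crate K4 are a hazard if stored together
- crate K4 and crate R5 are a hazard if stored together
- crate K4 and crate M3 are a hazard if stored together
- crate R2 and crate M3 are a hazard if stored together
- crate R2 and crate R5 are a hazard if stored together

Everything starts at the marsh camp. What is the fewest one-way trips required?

Whatever the first load, the items left behind include a forbidden pair without the warden. No opening move is safe, so no plan exists.

impossible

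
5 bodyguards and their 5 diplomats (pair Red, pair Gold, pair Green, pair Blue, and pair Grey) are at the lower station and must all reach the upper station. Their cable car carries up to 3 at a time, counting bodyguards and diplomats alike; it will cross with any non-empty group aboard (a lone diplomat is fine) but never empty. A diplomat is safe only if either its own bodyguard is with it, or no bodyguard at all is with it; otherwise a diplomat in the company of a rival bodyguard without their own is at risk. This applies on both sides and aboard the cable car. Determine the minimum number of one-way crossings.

Counting alone: each trip to the upper station takes at most 3 across and each return brings at least 1 back, so after t trips out (and t−1 returns) at most 3t − (t−1) of the 10 are across; that first reaches 10 at t = 5, so at least 9 crossings are needed.
The safety rule pushes this higher. Following every safe sequence of crossings, the most of the 10 that can be at the upper station as the cable car arrives there on crossing 9 is 9 — never all 10.
So no plan with fewer than 11 crossings exists, and this one achieves 11:
1. bodyguard Red and diplomat Red cross → the upper station.
2. bodyguard Red crosses ← the lower station.
3. diplomat Blue, diplomat Gold, and diplomat Green cross → the upper station.
4. diplomat Red crosses ← the lower station.
5. bodyguard Blue, bodyguard Gold, and bodyguard Green cross → the upper station.
6. bodyguard Gold and diplomat Gold cross ← the lower station.
7. bodyguard Gold, bodyguard Grey, and bodyguard Red cross → the upper station.
8. diplomat Green crosses ← the lower station.
9. diplomat Gold and diplomat Red cross → the upper station.
10. diplomat Red crosses ← the lower station.
11. diplomat Green, diplomat Grey, and diplomat Red cross → the upper station.

11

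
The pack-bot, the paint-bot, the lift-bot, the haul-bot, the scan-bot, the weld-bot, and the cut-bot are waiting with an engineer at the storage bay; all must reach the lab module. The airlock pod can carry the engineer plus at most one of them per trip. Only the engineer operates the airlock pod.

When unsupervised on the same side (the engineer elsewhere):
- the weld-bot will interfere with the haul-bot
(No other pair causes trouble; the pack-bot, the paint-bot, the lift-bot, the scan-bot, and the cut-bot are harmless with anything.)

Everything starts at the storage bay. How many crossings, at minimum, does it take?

13

Counting alone: the engineer can take at most 1 across per trip to the lab module, so moving all 7 needs at least 7 loaded trips out, with a return between consecutive ones — at least 13 crossings.
The plan below uses exactly 13 crossings, so it is optimal:
1. Engineer goes to the lab module with the haul-bot.
2. Engineer goes back to the storage bay alone.
3. Engineer goes to the lab module with the pack-bot.
4. Engineer goes back to the storage bay alone.
5. Engineer goes to the lab module with the paint-bot.
6. Engineer goes back to the storage bay alone.
7. Engineer goes to the lab module with the lift-bot.
8. Engineer goes back to the storage bay alone.
9. Engineer goes to the lab module with the scan-bot.
10. Engineer goes back to the storage bay alone.
11. Engineer goes to the lab module with the cut-bot.
12. Engineer goes back to the storage bay alone.
13. Engineer goes to the lab module with the weld-bot.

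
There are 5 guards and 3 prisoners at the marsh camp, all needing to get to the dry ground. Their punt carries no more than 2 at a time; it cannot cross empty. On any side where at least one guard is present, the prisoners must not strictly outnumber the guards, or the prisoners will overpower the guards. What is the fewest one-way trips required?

Counting alone: each trip to the dry ground takes at most 2 across and each return brings at least 1 back, so after t trips out (and t−1 returns) at most 2t − (t−1) of the 8 are across; that first reaches 8 at t = 7, so at least 13 crossings are needed.
The plan below uses exactly 13 crossings, so it is optimal:
1. 2 prisoners → the dry ground.  (the marsh camp: 5G 1P; the dry ground: 0G 2P)
2. 1 prisoner ← the marsh camp.  (the marsh camp: 5G 2P; the dry ground: 0G 1P)
3. 2 prisoners → the dry ground.  (the marsh camp: 5G 0P; the dry ground: 0G 3P)
4. 1 prisoner ← the marsh camp.  (the marsh camp: 5G 1P; the dry ground: 0G 2P)
5. 2 guards → the dry ground.  (the marsh camp: 3G 1P; the dry ground: 2G 2P)
6. 1 prisoner ← the marsh camp.  (the marsh camp: 3G 2P; the dry ground: 2G 1P)
7. 1 guard and 1 prisoner → the dry ground.  (the marsh camp: 2G 1P; the dry ground: 3G 2P)
8. 1 prisoner ← the marsh camp.  (the marsh camp: 2G 2P; the dry ground: 3G 1P)
9. 2 prisoners → the dry ground.  (the marsh camp: 2G 0P; the dry ground: 3G 3P)
10. 1 prisoner ← the marsh camp.  (the marsh camp: 2G 1P; the dry ground: 3G 2P)
11. 1 guard and 1 prisoner → the dry ground.  (the marsh camp: 1G 0P; the dry ground: 4G 3P)
12. 1 prisoner ← the marsh camp.  (the marsh camp: 1G 1P; the dry ground: 4G 2P)
13. 1 guard and 1 prisoner → the dry ground.  (the marsh camp: 0G 0P; the dry ground: 5G 3P)

13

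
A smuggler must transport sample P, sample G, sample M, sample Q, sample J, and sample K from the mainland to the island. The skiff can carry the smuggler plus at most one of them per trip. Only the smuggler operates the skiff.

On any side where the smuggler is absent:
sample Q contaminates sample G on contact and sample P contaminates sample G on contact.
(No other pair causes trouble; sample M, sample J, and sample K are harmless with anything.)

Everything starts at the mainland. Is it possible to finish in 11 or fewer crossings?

Counting alone: the smuggler can take at most 1 across per trip to the island, so moving all 6 needs at least 6 loaded trips out, with a return between consecutive ones — at least 11 crossings.
The safety rule pushes this higher. Following every safe sequence of crossings, the most of the 6 that can be at the island as the skiff arrives there on crossing 11 is 5 — never all 6.
So the move cannot be finished within 11 crossings. (The shortest complete plan takes 13:)
1. Smuggler goes to the island with sample G.
2. Smuggler goes back to the mainland alone.
3. Smuggler goes to the island with sample P.
4. Smuggler goes back to the mainland with sample G.
5. Smuggler goes to the island with sample Q.
6. Smuggler goes back to the mainland alone.
7. Smuggler goes to the island with sample M.
8. Smuggler goes back to the mainland alone.
9. Smuggler goes to the island with sample J.
10. Smuggler goes back to the mainland alone.
11. Smuggler goes to the island with sample K.
12. Smuggler goes back to the mainland alone.
13. Smuggler goes to the island with sample G.

No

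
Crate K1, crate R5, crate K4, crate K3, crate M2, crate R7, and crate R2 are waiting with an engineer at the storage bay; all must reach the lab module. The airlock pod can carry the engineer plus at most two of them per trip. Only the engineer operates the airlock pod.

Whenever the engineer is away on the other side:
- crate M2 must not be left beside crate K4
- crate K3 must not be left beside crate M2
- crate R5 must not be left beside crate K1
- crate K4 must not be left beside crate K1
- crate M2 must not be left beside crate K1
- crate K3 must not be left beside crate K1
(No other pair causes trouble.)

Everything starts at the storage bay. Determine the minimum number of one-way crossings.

11

Counting alone: the engineer can take at most 2 across per trip to the lab module, so moving all 7 needs at least 4 loaded trips out, with a return between consecutive ones — at least 7 crossings.
The safety rule pushes this higher. Following every safe sequence of crossings, the most of the 7 that can be at the lab module as the airlock pod arrives there on crossings 7, 9 is 5, 6 respectively — never all 7.
So no plan with fewer than 11 crossings exists, and this one achieves 11:
1. Engineer goes to the lab module with crate K1 and crate M2.  [the storage bay: crate K3, crate K4, crate R2, crate R5, crate R7 | the lab module: crate K1, crate M2]
2. Engineer goes back to the storage bay with crate K1.  [the storage bay: crate K1, crate K3, crate K4, crate R2, crate R5, crate R7 | the lab module: crate M2]
3. Engineer goes to the lab module with crate K1 and crate R5.  [the storage bay: crate K3, crate K4, crate R2, crate R7 | the lab module: crate K1, crate M2, crate R5]
4. Engineer goes back to the storage bay with crate K1.  [the storage bay: crate K1, crate K3, crate K4, crate R2, crate R7 | the lab module: crate M2, crate R5]
5. Engineer goes to the lab module with crate K1 and crate R7.  [the storage bay: crate K3, crate K4, crate R2 | the lab module: crate K1, crate M2, crate R5, crate R7]
6. Engineer goes back to the storage bay with crate K1.  [the storage bay: crate K1, crate K3, crate K4, crate R2 | the lab module: crate M2, crate R5, crate R7]
7. Engineer goes to the lab module with crate K1 and crate R2.  [the storage bay: crate K3, crate K4 | the lab module: crate K1, crate M2, crate R2, crate R5, crate R7]
8. Engineer goes back to the storage bay with crate K1.  [the storage bay: crate K1, crate K3, crate K4 | the lab module: crate M2, crate R2, crate R5, crate R7]
9. Engineer goes to the lab module with crate K3 and crate K4.  [the storage bay: crate K1 | the lab module: crate K3, crate K4, crate M2, crate R2, crate R5, crate R7]
10. Engineer goes back to the storage bay with crate M2.  [the storage bay: crate K1, crate M2 | the lab module: crate K3, crate K4, crate R2, crate R5, crate R7]
11. Engineer goes to the lab module with crate K1 and crate M2.  [the storage bay: — | the lab module: crate K1, crate K3, crate K4, crate M2, crate R2, crate R5, crate R7]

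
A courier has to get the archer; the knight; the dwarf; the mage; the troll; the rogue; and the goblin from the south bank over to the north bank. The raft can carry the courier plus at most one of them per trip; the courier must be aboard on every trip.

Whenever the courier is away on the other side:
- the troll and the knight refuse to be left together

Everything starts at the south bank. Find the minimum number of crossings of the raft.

Counting alone: the courier can take at most 1 across per trip to the north bank, so moving all 7 needs at least 7 loaded trips out, with a return between consecutive ones — at least 13 crossings.
The plan below uses exactly 13 crossings, so it is optimal:
1. Courier goes to the north bank with the knight.  [the south bank: the archer, the dwarf, the goblin, the mage, the rogue, the troll | the north bank: the knight]
2. Courier goes back to the south bank alone.  [the south bank: the archer, the dwarf, the goblin, the mage, the rogue, the troll | the north bank: the knight]
3. Courier goes to the north bank with the archer.  [the south bank: the dwarf, the goblin, the mage, the rogue, the troll | the north bank: the archer, the knight]
4. Courier goes back to the south bank alone.  [the south bank: the dwarf, the goblin, the mage, the rogue, the troll | the north bank: the archer, the knight]
5. Courier goes to the north bank with the dwarf.  [the south bank: the goblin, the mage, the rogue, the troll | the north bank: the archer, the dwarf, the knight]
6. Courier goes back to the south bank alone.  [the south bank: the goblin, the mage, the rogue, the troll | the north bank: the archer, the dwarf, the knight]
7. Courier goes to the north bank with the mage.  [the south bank: the goblin, the rogue, the troll | the north bank: the archer, the dwarf, the knight, the mage]
8. Courier goes back to the south bank alone.  [the south bank: the goblin, the rogue, the troll | the north bank: the archer, the dwarf, the knight, the mage]
9. Courier goes to the north bank with the rogue.  [the south bank: the goblin, the troll | the north bank: the archer, the dwarf, the knight, the mage, the rogue]
10. Courier goes back to the south bank alone.  [the south bank: the goblin, the troll | the north bank: the archer, the dwarf, the knight, the mage, the rogue]
11. Courier goes to the north bank with the goblin.  [the south bank: the troll | the north bank: the archer, the dwarf, the goblin, the knight, the mage, the rogue]
12. Courier goes back to the south bank alone.  [the south bank: the troll | the north bank: the archer, the dwarf, the goblin, the knight, the mage, the rogue]
13. Courier goes to the north bank with the troll.  [the south bank: — | the north bank: the archer, the dwarf, the goblin, the knight, the mage, the rogue, the troll]

13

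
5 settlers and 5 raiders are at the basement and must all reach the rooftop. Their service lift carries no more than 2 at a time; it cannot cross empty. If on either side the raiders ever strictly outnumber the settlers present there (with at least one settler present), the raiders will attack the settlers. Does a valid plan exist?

Following every safe sequence of crossings from the start, the most of the 10 that can be at the rooftop as the service lift arrives there on crossings 1, 3, 5, 7 is 2, 3, 4, 5 respectively; the best ever achieved is 5 of 10.
From crossing 9 on, no configuration arises that was not already reachable earlier: only 13 distinct safe configurations (who is on which side, and where the service lift is) can ever be reached, none of them has everyone across, and every continuation just revisits them. They are: 0 settlers + 0 raiders across (service lift back at the start); 0 settlers + 1 raider across (service lift there); 0 settlers + 1 raider across (service lift back at the start); 0 settlers + 2 raiders across (service lift there); 0 settlers + 2 raiders across (service lift back at the start); 0 settlers + 3 raiders across (service lift there); 0 settlers + 3 raiders across (service lift back at the start); 0 settlers + 4 raiders across (service lift there); 0 settlers + 4 raiders across (service lift back at the start); 0 settlers + 5 raiders across (service lift there); 1 settler + 1 raider across (service lift there); 1 settler + 1 raider across (service lift back at the start); 2 settlers + 2 raiders across (service lift there). So no valid plan exists.

No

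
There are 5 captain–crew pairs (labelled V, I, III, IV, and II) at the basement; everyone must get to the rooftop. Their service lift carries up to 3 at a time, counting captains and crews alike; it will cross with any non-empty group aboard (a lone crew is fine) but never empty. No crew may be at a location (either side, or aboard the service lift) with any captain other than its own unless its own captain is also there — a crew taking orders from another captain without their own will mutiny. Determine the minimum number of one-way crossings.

Counting alone: each trip to the rooftop takes at most 3 across and each return brings at least 1 back, so after t trips out (and t−1 returns) at most 3t − (t−1) of the 10 are across; that first reaches 10 at t = 5, so at least 9 crossings are needed.
The safety rule pushes this higher. Following every safe sequence of crossings, the most of the 10 that can be at the rooftop as the service lift arrives there on crossing 9 is 9 — never all 10.
So no plan with fewer than 11 crossings exists, and this one achieves 11:
1. captain V and crew V cross → the rooftop.
2. captain V crosses ← the basement.
3. crew I, crew III, and crew IV cross → the rooftop.
4. crew V crosses ← the basement.
5. captain I, captain III, and captain IV cross → the rooftop.
6. captain I and crew I cross ← the basement.
7. captain I, captain II, and captain V cross → the rooftop.
8. crew III crosses ← the basement.
9. crew I and crew V cross → the rooftop.
10. crew V crosses ← the basement.
11. crew II, crew III, and crew V cross → the rooftop.

11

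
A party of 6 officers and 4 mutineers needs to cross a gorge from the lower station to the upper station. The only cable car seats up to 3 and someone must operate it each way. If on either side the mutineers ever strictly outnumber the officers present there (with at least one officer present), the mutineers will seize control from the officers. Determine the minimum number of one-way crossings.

Counting alone: each trip to the upper station takes at most 3 across and each return brings at least 1 back, so after t trips out (and t−1 returns) at most 3t − (t−1) of the 10 are across; that first reaches 10 at t = 5, so at least 9 crossings are needed.
The plan below uses exactly 9 crossings, so it is optimal:
1. 2 mutineers → the upper station.  (the lower station: 6O 2M; the upper station: 0O 2M)
2. 1 mutineer ← the lower station.  (the lower station: 6O 3M; the upper station: 0O 1M)
3. 3 mutineers → the upper station.  (the lower station: 6O 0M; the upper station: 0O 4M)
4. 1 mutineer ← the lower station.  (the lower station: 6O 1M; the upper station: 0O 3M)
5. 3 officers → the upper station.  (the lower station: 3O 1M; the upper station: 3O 3M)
6. 1 mutineer ← the lower station.  (the lower station: 3O 2M; the upper station: 3O 2M)
7. 1 officer and 2 mutineers → the upper station.  (the lower station: 2O 0M; the upper station: 4O 4M)
8. 1 mutineer ← the lower station.  (the lower station: 2O 1M; the upper station: 4O 3M)
9. 2 officers and 1 mutineer → the upper station.  (the lower station: 0O 0M; the upper station: 6O 4M)

9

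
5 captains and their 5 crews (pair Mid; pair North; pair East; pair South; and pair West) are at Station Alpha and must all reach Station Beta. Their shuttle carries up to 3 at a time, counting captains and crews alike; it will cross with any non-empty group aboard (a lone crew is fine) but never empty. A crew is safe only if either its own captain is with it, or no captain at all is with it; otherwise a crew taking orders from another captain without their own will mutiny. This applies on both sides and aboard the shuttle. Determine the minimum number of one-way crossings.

11

Counting alone: each trip to Station Beta takes at most 3 across and each return brings at least 1 back, so after t trips out (and t−1 returns) at most 3t − (t−1) of the 10 are across; that first reaches 10 at t = 5, so at least 9 crossings are needed.
The safety rule pushes this higher. Following every safe sequence of crossings, the most of the 10 that can be at Station Beta as the shuttle arrives there on crossing 9 is 9 — never all 10.
So no plan with fewer than 11 crossings exists, and this one achieves 11:
1. captain Mid and crew Mid cross → Station Beta.
2. captain Mid crosses ← Station Alpha.
3. crew East, crew North, and crew South cross → Station Beta.
4. crew Mid crosses ← Station Alpha.
5. captain East, captain North, and captain South cross → Station Beta.
6. captain North and crew North cross ← Station Alpha.
7. captain Mid, captain North, and captain West cross → Station Beta.
8. crew East crosses ← Station Alpha.
9. crew Mid and crew North cross → Station Beta.
10. crew Mid crosses ← Station Alpha.
11. crew East, crew Mid, and crew West cross → Station Beta.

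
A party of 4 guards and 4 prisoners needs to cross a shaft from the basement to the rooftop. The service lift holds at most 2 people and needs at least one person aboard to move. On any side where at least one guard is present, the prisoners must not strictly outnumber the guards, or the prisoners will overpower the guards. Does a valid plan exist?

Following every safe sequence of crossings from the start, the most of the 8 that can be at the rooftop as the service lift arrives there on crossings 1, 3, 5 is 2, 3, 4 respectively; the best ever achieved is 4 of 8.
From crossing 7 on, no configuration arises that was not already reachable earlier: only 11 distinct safe configurations (who is on which side, and where the service lift is) can ever be reached, none of them has everyone across, and every continuation just revisits them. They are: 0 guards + 0 prisoners across (service lift back at the start); 0 guards + 1 prisoner across (service lift there); 0 guards + 1 prisoner across (service lift back at the start); 0 guards + 2 prisoners across (service lift there); 0 guards + 2 prisoners across (service lift back at the start); 0 guards + 3 prisoners across (service lift there); 0 guards + 3 prisoners across (service lift back at the start); 0 guards + 4 prisoners across (service lift there); 1 guard + 1 prisoner across (service lift there); 1 guard + 1 prisoner across (service lift back at the start); 2 guards + 2 prisoners across (service lift there). So no valid plan exists.

No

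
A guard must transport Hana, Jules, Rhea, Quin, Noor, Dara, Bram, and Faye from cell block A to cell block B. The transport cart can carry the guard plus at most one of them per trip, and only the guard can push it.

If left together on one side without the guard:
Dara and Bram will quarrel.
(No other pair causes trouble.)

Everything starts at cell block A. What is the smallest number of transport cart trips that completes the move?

Counting alone: the guard can take at most 1 across per trip to cell block B, so moving all 8 needs at least 8 loaded trips out, with a return between consecutive ones — at least 15 crossings.
The plan below uses exactly 15 crossings, so it is optimal:
1. Guard goes to cell block B with Dara.
2. Guard goes back to cell block A alone.
3. Guard goes to cell block B with Hana.
4. Guard goes back to cell block A alone.
5. Guard goes to cell block B with Jules.
6. Guard goes back to cell block A alone.
7. Guard goes to cell block B with Rhea.
8. Guard goes back to cell block A alone.
9. Guard goes to cell block B with Quin.
10. Guard goes back to cell block A alone.
11. Guard goes to cell block B with Noor.
12. Guard goes back to cell block A alone.
13. Guard goes to cell block B with Faye.
14. Guard goes back to cell block A alone.
15. Guard goes to cell block B with Bram.

15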